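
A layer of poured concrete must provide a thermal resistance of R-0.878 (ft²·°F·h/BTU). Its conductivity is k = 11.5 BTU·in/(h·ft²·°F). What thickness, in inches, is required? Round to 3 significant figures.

10.1 in

L = R × k = 0.878 × 11.5 = 10.1 in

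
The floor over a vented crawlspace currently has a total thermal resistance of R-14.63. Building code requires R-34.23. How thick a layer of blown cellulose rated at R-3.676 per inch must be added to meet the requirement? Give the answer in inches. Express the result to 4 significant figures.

5.332 in

ΔR = 34.23 − 14.63 = 19.6 ft²·°F·h/BTU
L = ΔR / (R/in) = 19.6/3.676 = 5.3319 in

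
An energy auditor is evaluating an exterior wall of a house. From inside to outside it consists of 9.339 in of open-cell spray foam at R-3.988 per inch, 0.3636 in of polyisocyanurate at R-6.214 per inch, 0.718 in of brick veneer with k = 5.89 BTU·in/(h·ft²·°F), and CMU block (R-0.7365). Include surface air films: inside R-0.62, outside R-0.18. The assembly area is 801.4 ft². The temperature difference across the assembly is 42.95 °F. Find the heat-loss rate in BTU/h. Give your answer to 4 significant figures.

836.2 BTU/h

9.339 × 3.988 = 37.244
0.3636 × 6.214 = 2.2594
0.718/5.89 = 0.1219
R_total = 0.62 + 37.244 + 2.2594 + 0.1219 + 0.7365 + 0.18 = 41.162 ft²·°F·h/BTU
Q = A·ΔT/R = 801.4 × 42.95 / 41.162 = 836.22 BTU/h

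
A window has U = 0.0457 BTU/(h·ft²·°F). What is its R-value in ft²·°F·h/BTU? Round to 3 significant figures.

R = 1/U = 1/0.0457 = 21.88

21.9 ft²·°F·h/BTU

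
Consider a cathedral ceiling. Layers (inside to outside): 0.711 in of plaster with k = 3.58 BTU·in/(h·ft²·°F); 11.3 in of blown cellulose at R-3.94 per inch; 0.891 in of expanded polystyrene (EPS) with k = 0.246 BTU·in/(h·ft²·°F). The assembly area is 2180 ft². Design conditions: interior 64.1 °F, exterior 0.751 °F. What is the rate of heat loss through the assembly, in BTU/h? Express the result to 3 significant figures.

0.711/3.58 = 0.1986
11.3 × 3.94 = 44.52
0.891/0.246 = 3.622
R_total = 0.1986 + 44.52 + 3.622 = 48.34 ft²·°F·h/BTU
Q = A·ΔT/R = 2180 × (64.1 − 0.751) / 48.34 = 2857 BTU/h

2860 BTU/h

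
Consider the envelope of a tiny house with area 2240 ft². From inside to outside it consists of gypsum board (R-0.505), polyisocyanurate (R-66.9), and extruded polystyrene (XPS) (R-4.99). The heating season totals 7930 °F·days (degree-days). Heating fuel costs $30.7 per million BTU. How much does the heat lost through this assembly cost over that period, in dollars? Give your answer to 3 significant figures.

181 dollars

R_total = 0.505 + 66.9 + 4.99 = 72.4 ft²·°F·h/BTU
E = A × HDD × 24 / R = 2240 × 7930 × 24 / 72.4 = 5889000 BTU
Cost = 5889000/10⁶ × 30.7 = $180.8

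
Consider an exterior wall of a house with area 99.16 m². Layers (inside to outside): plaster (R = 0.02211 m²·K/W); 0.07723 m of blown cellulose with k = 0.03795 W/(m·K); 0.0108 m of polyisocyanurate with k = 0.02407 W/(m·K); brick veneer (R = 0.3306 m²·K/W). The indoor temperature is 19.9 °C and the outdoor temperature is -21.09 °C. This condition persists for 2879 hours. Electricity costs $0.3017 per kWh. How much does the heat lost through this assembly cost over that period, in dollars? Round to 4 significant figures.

1245 dollars

0.07723/0.03795 = 2.035
0.0108/0.02407 = 0.44869
R_total = 0.02211 + 2.035 + 0.44869 + 0.3306 = 2.8364 m²·K/W
Q = 99.16 × (19.9 − (-21.09)) / 2.8364 = 1433 W
E = 1433 W × 2879 h / 1000 = 4125.5 kWh
Cost = 4125.5 × 0.3017 = $1244.7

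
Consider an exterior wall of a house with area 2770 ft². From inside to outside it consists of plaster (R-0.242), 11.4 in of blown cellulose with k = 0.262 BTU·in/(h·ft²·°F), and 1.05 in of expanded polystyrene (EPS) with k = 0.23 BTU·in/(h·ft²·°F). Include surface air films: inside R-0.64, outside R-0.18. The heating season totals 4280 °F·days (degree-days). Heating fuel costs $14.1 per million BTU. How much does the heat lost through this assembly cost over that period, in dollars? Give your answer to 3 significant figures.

81.6 dollars

11.4/0.262 = 43.51
1.05/0.23 = 4.565
R_total = 0.64 + 0.242 + 43.51 + 4.565 + 0.18 = 49.14 ft²·°F·h/BTU
E = A × HDD × 24 / R = 2770 × 4280 × 24 / 49.14 = 5790000 BTU
Cost = 5790000/10⁶ × 14.1 = $81.65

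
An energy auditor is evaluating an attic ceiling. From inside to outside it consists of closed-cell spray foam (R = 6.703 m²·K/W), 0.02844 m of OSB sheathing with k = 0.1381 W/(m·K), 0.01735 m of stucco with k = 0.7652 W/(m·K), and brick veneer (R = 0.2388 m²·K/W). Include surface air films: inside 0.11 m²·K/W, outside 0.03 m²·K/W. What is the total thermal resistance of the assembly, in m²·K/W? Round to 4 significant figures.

7.310 m²·K/W

0.02844/0.1381 = 0.20594
0.01735/0.7652 = 0.022674
R_total = 0.11 + 6.703 + 0.20594 + 0.022674 + 0.2388 + 0.03 = 7.3104 m²·K/W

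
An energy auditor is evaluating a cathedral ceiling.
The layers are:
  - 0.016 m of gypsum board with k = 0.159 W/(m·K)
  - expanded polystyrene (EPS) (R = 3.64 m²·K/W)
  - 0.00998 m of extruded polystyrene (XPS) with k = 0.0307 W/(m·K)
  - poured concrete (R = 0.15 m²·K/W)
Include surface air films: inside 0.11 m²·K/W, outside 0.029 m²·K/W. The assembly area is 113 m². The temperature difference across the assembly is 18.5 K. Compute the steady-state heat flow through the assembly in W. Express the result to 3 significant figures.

0.016/0.159 = 0.1006
0.00998/0.0307 = 0.3251
R_total = 0.11 + 0.1006 + 3.64 + 0.3251 + 0.15 + 0.029 = 4.355 m²·K/W
Q = A·ΔT/R = 113 × 18.5 / 4.355 = 480.1 W

480 W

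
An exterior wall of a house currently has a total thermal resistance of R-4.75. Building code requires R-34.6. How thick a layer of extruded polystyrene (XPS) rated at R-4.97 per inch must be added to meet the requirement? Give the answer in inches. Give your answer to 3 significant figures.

6.01 in

ΔR = 34.6 − 4.75 = 29.85 ft²·°F·h/BTU
L = ΔR / (R/in) = 29.85/4.97 = 6.006 in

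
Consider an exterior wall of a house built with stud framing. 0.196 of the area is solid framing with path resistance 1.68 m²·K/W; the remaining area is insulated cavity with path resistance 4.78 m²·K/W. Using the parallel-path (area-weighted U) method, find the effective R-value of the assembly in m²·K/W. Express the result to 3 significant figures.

U_eff = 0.804/4.78 + 0.196/1.68 = 0.1682 + 0.1167 = 0.2849
R_eff = 1/U_eff = 3.51 m²·K/W

3.51 m²·K/W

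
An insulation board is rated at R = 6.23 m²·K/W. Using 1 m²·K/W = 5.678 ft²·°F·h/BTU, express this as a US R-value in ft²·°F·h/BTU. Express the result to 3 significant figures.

R_US = 6.23 × 5.678 = 35.37

35.4 ft²·°F·h/BTU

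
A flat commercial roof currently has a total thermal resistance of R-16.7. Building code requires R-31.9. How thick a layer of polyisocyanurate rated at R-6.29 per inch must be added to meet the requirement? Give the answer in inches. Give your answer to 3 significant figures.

ΔR = 31.9 − 16.7 = 15.2 ft²·°F·h/BTU
L = ΔR / (R/in) = 15.2/6.29 = 2.417 in

2.42 in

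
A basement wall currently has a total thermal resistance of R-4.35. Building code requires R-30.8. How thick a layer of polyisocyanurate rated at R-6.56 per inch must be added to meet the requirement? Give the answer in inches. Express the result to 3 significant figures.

ΔR = 30.8 − 4.35 = 26.45 ft²·°F·h/BTU
L = ΔR / (R/in) = 26.45/6.56 = 4.032 in

4.03 in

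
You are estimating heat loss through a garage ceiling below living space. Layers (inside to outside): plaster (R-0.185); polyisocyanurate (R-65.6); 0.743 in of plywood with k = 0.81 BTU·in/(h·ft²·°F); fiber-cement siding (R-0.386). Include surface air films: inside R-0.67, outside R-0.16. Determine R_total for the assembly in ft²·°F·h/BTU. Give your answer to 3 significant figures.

67.9 ft²·°F·h/BTU

0.743/0.81 = 0.9173
R_total = 0.67 + 0.185 + 65.6 + 0.9173 + 0.386 + 0.16 = 67.92 ft²·°F·h/BTU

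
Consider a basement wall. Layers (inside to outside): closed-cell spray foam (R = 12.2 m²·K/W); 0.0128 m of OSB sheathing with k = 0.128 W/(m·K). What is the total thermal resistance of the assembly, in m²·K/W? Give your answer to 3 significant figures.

12.3 m²·K/W

0.0128/0.128 = 0.1
R_total = 12.2 + 0.1 = 12.3 m²·K/W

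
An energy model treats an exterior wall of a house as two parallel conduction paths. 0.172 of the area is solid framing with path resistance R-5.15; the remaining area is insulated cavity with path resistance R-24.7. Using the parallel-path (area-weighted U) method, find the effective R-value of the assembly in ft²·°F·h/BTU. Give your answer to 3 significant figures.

14.9 ft²·°F·h/BTU

U_eff = 0.828/24.7 + 0.172/5.15 = 0.03352 + 0.0334 = 0.06692
R_eff = 1/U_eff = 14.94 ft²·°F·h/BTU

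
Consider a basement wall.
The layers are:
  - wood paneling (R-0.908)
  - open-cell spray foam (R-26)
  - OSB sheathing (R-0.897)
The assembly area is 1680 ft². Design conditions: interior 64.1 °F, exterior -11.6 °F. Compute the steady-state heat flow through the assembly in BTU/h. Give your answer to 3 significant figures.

4570 BTU/h

R_total = 0.908 + 26 + 0.897 = 27.8 ft²·°F·h/BTU
Q = A·ΔT/R = 1680 × (64.1 − (-11.6)) / 27.8 = 4574 BTU/h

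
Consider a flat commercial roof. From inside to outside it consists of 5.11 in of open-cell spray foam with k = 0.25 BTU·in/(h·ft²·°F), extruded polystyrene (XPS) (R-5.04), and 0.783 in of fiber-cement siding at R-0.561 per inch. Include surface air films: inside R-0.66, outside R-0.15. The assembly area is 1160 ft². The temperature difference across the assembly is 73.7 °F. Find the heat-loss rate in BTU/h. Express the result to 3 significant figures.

5.11/0.25 = 20.44
0.783 × 0.561 = 0.4393
R_total = 0.66 + 20.44 + 5.04 + 0.4393 + 0.15 = 26.73 ft²·°F·h/BTU
Q = A·ΔT/R = 1160 × 73.7 / 26.73 = 3198 BTU/h

3200 BTU/h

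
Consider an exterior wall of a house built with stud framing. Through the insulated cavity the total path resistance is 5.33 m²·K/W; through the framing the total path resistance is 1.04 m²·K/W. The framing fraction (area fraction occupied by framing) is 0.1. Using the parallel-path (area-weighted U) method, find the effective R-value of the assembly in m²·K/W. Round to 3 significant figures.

3.77 m²·K/W

U_eff = 0.9/5.33 + 0.1/1.04 = 0.1689 + 0.09615 = 0.265
R_eff = 1/U_eff = 3.773 m²·K/W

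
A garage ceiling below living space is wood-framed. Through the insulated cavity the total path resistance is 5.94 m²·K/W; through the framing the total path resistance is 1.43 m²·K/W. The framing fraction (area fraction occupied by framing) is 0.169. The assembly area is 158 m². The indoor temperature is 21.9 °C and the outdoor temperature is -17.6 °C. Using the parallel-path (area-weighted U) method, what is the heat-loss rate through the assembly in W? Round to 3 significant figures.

U_eff = 0.831/5.94 + 0.169/1.43 = 0.1399 + 0.1182 = 0.2581
R_eff = 1/U_eff = 3.875 m²·K/W
Q = 158 × (21.9 − (-17.6)) / 3.875 = 1611 W

1610 W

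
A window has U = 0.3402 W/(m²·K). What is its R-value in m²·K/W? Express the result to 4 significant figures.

R = 1/U = 1/0.3402 = 2.9394

2.939 m²·K/W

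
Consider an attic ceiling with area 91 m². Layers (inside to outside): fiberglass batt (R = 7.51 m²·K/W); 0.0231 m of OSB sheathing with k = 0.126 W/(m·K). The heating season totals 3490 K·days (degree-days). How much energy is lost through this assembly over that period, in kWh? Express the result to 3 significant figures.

991 kWh

0.0231/0.126 = 0.1833
R_total = 7.51 + 0.1833 = 7.693 m²·K/W
E = A × HDD × 24 / R / 1000 = 91 × 3490 × 24 / 7.693 / 1000 = 990.7 kWh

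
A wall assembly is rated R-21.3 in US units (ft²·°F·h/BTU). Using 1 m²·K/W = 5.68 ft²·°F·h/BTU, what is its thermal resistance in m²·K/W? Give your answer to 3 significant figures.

R_SI = 21.3/5.68 = 3.75

3.75 m²·K/W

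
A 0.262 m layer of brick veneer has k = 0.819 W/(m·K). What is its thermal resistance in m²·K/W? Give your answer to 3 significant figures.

R = L/k = 0.262/0.819 = 0.3199 m²·K/W

0.320 m²·K/W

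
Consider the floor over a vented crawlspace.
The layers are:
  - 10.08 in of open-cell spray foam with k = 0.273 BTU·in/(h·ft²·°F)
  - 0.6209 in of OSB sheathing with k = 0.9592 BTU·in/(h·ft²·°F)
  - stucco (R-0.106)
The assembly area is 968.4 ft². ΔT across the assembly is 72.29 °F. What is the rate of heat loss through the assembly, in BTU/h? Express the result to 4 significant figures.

10.08/0.273 = 36.923
0.6209/0.9592 = 0.64731
R_total = 36.923 + 0.64731 + 0.106 = 37.676 ft²·°F·h/BTU
Q = A·ΔT/R = 968.4 × 72.29 / 37.676 = 1858.1 BTU/h

1858 BTU/h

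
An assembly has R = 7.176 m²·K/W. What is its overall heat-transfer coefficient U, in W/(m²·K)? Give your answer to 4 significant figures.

0.1394 W/(m²·K)

U = 1/R = 1/7.176 = 0.13935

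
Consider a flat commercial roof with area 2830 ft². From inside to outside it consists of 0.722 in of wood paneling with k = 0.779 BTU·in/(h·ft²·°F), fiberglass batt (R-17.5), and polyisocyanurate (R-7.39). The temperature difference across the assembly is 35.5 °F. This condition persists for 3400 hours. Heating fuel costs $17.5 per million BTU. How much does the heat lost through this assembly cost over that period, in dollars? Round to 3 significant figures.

0.722/0.779 = 0.9268
R_total = 0.9268 + 17.5 + 7.39 = 25.82 ft²·°F·h/BTU
Q = 2830 × 35.5 / 25.82 = 3891 BTU/h
E = 3891 × 3400 = 13230000 BTU
Cost = 13230000/10⁶ × 17.5 = $231.5

232 dollars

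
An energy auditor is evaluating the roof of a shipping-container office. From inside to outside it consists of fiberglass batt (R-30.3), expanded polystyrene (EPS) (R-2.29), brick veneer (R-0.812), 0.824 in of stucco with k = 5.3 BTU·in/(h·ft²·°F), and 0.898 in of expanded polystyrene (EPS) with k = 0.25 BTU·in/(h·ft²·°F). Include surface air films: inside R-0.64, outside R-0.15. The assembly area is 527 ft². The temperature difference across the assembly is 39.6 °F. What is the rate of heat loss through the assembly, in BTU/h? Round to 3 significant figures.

0.824/5.3 = 0.1555
0.898/0.25 = 3.592
R_total = 0.64 + 30.3 + 2.29 + 0.812 + 0.1555 + 3.592 + 0.15 = 37.94 ft²·°F·h/BTU
Q = A·ΔT/R = 527 × 39.6 / 37.94 = 550.1 BTU/h

550 BTU/h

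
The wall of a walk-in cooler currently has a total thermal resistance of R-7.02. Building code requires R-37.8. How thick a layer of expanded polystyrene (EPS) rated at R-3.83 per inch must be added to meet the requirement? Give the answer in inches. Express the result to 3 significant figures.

ΔR = 37.8 − 7.02 = 30.78 ft²·°F·h/BTU
L = ΔR / (R/in) = 30.78/3.83 = 8.037 in

8.04 in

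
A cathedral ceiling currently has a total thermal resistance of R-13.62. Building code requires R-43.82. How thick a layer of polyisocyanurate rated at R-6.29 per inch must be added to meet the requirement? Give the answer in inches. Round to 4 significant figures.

4.801 in

ΔR = 43.82 − 13.62 = 30.2 ft²·°F·h/BTU
L = ΔR / (R/in) = 30.2/6.29 = 4.8013 in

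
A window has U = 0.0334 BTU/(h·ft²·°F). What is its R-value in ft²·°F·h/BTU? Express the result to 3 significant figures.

R = 1/U = 1/0.0334 = 29.94

29.9 ft²·°F·h/BTU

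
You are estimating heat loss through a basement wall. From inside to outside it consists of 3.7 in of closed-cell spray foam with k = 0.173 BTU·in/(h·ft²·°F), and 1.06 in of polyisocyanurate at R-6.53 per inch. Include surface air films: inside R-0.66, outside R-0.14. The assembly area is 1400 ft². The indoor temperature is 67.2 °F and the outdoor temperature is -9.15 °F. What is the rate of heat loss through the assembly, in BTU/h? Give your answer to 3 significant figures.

3670 BTU/h

3.7/0.173 = 21.39
1.06 × 6.53 = 6.922
R_total = 0.66 + 21.39 + 6.922 + 0.14 = 29.11 ft²·°F·h/BTU
Q = A·ΔT/R = 1400 × (67.2 − (-9.15)) / 29.11 = 3672 BTU/h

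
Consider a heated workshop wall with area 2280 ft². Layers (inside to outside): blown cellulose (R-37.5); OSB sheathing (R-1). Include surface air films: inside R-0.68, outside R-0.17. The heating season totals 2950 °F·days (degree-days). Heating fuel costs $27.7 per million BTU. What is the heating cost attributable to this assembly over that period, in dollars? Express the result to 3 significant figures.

114 dollars

R_total = 0.68 + 37.5 + 1 + 0.17 = 39.35 ft²·°F·h/BTU
E = A × HDD × 24 / R = 2280 × 2950 × 24 / 39.35 = 4102000 BTU
Cost = 4102000/10⁶ × 27.7 = $113.6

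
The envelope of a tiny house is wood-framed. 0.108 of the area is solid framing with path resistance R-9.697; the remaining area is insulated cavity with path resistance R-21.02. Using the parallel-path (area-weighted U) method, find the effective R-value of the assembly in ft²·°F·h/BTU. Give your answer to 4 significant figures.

18.67 ft²·°F·h/BTU

U_eff = 0.892/21.02 + 0.108/9.697 = 0.042436 + 0.011137 = 0.053573
R_eff = 1/U_eff = 18.666 ft²·°F·h/BTU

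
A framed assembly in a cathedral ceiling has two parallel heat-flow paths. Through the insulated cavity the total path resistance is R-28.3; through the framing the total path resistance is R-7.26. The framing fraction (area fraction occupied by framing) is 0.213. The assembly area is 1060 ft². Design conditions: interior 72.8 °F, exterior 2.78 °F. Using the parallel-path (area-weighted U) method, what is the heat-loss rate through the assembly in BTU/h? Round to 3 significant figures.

4240 BTU/h

U_eff = 0.787/28.3 + 0.213/7.26 = 0.02781 + 0.02934 = 0.05715
R_eff = 1/U_eff = 17.5 ft²·°F·h/BTU
Q = 1060 × (72.8 − 2.78) / 17.5 = 4242 BTU/h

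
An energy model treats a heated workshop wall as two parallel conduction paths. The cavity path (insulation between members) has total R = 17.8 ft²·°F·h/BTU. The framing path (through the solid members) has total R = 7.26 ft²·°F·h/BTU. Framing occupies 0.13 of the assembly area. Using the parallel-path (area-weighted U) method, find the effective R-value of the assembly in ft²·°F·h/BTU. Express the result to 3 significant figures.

15.0 ft²·°F·h/BTU

U_eff = 0.87/17.8 + 0.13/7.26 = 0.04888 + 0.01791 = 0.06678
R_eff = 1/U_eff = 14.97 ft²·°F·h/BTU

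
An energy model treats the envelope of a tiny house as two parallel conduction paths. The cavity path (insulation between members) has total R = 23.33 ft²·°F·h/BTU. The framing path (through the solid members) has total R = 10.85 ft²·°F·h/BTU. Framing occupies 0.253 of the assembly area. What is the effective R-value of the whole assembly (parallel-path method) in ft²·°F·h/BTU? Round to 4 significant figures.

U_eff = 0.747/23.33 + 0.253/10.85 = 0.032019 + 0.023318 = 0.055337
R_eff = 1/U_eff = 18.071 ft²·°F·h/BTU

18.07 ft²·°F·h/BTU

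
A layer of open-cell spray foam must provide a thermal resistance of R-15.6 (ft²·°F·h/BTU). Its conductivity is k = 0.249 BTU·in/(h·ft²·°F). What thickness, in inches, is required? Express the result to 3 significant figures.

L = R × k = 15.6 × 0.249 = 3.884 in

3.88 in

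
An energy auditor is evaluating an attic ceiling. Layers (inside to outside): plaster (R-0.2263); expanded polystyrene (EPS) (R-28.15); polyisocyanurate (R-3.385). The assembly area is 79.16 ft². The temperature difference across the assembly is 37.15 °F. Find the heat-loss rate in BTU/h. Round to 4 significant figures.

92.59 BTU/h

R_total = 0.2263 + 28.15 + 3.385 = 31.761 ft²·°F·h/BTU
Q = A·ΔT/R = 79.16 × 37.15 / 31.761 = 92.59 BTU/h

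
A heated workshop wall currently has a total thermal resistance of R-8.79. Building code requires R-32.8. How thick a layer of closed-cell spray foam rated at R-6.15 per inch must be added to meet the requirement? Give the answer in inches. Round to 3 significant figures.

ΔR = 32.8 − 8.79 = 24.01 ft²·°F·h/BTU
L = ΔR / (R/in) = 24.01/6.15 = 3.904 in

3.90 in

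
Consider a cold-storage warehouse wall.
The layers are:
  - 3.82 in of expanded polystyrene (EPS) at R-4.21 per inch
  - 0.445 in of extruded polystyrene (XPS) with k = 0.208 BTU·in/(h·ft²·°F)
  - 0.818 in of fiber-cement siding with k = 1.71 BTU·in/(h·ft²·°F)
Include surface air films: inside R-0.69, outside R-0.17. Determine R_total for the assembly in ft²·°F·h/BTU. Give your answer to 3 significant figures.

3.82 × 4.21 = 16.08
0.445/0.208 = 2.139
0.818/1.71 = 0.4784
R_total = 0.69 + 16.08 + 2.139 + 0.4784 + 0.17 = 19.56 ft²·°F·h/BTU

19.6 ft²·°F·h/BTU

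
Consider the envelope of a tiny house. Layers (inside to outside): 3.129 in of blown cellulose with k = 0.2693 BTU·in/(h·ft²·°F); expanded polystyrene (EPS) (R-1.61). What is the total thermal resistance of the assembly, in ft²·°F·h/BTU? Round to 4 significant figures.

13.23 ft²·°F·h/BTU

3.129/0.2693 = 11.619
R_total = 11.619 + 1.61 = 13.229 ft²·°F·h/BTU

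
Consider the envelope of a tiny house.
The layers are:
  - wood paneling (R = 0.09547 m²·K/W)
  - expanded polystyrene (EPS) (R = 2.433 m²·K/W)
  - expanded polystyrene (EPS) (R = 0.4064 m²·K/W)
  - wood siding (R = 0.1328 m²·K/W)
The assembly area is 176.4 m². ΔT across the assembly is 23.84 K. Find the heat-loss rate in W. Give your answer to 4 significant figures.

R_total = 0.09547 + 2.433 + 0.4064 + 0.1328 = 3.0677 m²·K/W
Q = A·ΔT/R = 176.4 × 23.84 / 3.0677 = 1370.9 W

1371 W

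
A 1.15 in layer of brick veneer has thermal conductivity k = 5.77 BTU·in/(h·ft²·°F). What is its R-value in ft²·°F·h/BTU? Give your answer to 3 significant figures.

0.199 ft²·°F·h/BTU

R = L/k = 1.15/5.77 = 0.1993 ft²·°F·h/BTU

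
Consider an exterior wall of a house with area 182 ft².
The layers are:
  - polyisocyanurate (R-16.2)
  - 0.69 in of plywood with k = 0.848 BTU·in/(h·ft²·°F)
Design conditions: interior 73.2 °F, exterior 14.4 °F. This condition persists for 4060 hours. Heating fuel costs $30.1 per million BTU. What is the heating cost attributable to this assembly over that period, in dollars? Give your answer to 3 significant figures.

76.9 dollars

0.69/0.848 = 0.8137
R_total = 16.2 + 0.8137 = 17.01 ft²·°F·h/BTU
Q = 182 × (73.2 − 14.4) / 17.01 = 629 BTU/h
E = 629 × 4060 = 2554000 BTU
Cost = 2554000/10⁶ × 30.1 = $76.87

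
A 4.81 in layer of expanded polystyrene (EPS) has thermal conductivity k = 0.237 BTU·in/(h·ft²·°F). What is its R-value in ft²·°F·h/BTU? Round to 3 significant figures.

20.3 ft²·°F·h/BTU

R = L/k = 4.81/0.237 = 20.3 ft²·°F·h/BTU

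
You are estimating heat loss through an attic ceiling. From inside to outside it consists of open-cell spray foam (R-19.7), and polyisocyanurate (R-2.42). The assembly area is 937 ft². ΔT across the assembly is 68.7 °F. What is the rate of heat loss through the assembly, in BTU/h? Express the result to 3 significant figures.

2910 BTU/h

R_total = 19.7 + 2.42 = 22.12 ft²·°F·h/BTU
Q = A·ΔT/R = 937 × 68.7 / 22.12 = 2910 BTU/h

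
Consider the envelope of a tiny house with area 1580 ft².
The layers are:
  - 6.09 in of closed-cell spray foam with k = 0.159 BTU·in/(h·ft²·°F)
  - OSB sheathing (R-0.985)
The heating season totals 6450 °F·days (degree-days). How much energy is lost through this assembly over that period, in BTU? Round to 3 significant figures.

6.09/0.159 = 38.3
R_total = 38.3 + 0.985 = 39.29 ft²·°F·h/BTU
E = A × HDD × 24 / R = 1580 × 6450 × 24 / 39.29 = 6226000 BTU

6230000 BTU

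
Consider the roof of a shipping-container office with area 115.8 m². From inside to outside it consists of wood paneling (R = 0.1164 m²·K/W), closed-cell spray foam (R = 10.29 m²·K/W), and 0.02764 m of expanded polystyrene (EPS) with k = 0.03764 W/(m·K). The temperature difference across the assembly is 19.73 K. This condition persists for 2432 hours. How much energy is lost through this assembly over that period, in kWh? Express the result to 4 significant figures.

0.02764/0.03764 = 0.73433
R_total = 0.1164 + 10.29 + 0.73433 = 11.141 m²·K/W
Q = 115.8 × 19.73 / 11.141 = 205.08 W
E = 205.08 W × 2432 h / 1000 = 498.75 kWh

498.8 kWh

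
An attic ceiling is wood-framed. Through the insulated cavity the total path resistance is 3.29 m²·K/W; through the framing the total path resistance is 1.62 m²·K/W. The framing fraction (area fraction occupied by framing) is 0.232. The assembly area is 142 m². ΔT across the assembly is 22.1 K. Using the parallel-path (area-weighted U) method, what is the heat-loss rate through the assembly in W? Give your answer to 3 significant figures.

U_eff = 0.768/3.29 + 0.232/1.62 = 0.2334 + 0.1432 = 0.3766
R_eff = 1/U_eff = 2.655 m²·K/W
Q = 142 × 22.1 / 2.655 = 1182 W

1180 W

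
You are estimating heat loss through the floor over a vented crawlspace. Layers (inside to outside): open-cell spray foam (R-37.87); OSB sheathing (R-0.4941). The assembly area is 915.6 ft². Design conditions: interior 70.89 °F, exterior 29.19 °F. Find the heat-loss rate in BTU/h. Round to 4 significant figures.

R_total = 37.87 + 0.4941 = 38.364 ft²·°F·h/BTU
Q = A·ΔT/R = 915.6 × (70.89 − 29.19) / 38.364 = 995.21 BTU/h

995.2 BTU/h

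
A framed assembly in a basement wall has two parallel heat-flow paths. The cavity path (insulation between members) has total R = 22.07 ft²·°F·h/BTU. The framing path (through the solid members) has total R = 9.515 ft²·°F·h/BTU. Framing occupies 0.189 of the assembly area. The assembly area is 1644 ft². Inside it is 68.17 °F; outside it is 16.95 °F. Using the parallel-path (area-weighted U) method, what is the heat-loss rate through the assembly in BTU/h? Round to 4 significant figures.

U_eff = 0.811/22.07 + 0.189/9.515 = 0.036747 + 0.019863 = 0.05661
R_eff = 1/U_eff = 17.665 ft²·°F·h/BTU
Q = 1644 × (68.17 − 16.95) / 17.665 = 4766.9 BTU/h

4767 BTU/h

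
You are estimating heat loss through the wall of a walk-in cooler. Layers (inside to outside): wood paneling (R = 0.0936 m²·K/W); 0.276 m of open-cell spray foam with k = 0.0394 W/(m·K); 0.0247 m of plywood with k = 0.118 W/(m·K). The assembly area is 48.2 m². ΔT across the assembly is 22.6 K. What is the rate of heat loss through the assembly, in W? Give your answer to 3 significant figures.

149 W

0.276/0.0394 = 7.005
0.0247/0.118 = 0.2093
R_total = 0.0936 + 7.005 + 0.2093 = 7.308 m²·K/W
Q = A·ΔT/R = 48.2 × 22.6 / 7.308 = 149.1 W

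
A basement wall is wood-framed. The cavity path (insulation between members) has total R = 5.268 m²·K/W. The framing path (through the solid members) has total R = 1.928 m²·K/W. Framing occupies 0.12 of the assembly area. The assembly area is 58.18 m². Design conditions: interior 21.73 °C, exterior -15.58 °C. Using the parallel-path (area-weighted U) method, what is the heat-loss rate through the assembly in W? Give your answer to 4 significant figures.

497.7 W

U_eff = 0.88/5.268 + 0.12/1.928 = 0.16705 + 0.062241 = 0.22929
R_eff = 1/U_eff = 4.3613 m²·K/W
Q = 58.18 × (21.73 − (-15.58)) / 4.3613 = 497.71 W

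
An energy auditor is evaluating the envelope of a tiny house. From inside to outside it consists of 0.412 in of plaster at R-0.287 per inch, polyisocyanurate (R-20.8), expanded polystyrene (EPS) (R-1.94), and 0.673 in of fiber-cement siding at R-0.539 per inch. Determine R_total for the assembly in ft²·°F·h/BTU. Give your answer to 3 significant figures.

0.412 × 0.287 = 0.1182
0.673 × 0.539 = 0.3627
R_total = 0.1182 + 20.8 + 1.94 + 0.3627 = 23.22 ft²·°F·h/BTU

23.2 ft²·°F·h/BTU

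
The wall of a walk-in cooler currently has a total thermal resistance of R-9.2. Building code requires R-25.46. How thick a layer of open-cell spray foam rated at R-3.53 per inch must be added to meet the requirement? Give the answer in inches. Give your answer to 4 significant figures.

ΔR = 25.46 − 9.2 = 16.26 ft²·°F·h/BTU
L = ΔR / (R/in) = 16.26/3.53 = 4.6062 in

4.606 in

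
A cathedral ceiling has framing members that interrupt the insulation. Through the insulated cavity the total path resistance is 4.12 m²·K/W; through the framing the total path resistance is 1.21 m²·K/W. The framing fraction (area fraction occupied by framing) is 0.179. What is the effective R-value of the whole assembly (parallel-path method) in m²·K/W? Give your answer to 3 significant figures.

2.88 m²·K/W

U_eff = 0.821/4.12 + 0.179/1.21 = 0.1993 + 0.1479 = 0.3472
R_eff = 1/U_eff = 2.88 m²·K/W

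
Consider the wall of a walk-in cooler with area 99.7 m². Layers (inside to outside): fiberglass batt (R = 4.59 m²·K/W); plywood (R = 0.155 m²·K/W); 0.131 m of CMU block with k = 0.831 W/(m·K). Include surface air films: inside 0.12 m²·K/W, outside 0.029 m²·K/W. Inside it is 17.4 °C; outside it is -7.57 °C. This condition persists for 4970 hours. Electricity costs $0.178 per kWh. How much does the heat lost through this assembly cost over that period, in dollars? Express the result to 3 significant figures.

0.131/0.831 = 0.1576
R_total = 0.12 + 4.59 + 0.155 + 0.1576 + 0.029 = 5.052 m²·K/W
Q = 99.7 × (17.4 − (-7.57)) / 5.052 = 492.8 W
E = 492.8 W × 4970 h / 1000 = 2449 kWh
Cost = 2449 × 0.178 = $436

436 dollars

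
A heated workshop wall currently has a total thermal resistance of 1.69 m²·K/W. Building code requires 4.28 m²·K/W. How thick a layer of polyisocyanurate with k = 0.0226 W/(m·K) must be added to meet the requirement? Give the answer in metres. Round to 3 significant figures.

ΔR = 4.28 − 1.69 = 2.59 m²·K/W
L = ΔR × k = 2.59 × 0.0226 = 0.05853 m

0.0585 m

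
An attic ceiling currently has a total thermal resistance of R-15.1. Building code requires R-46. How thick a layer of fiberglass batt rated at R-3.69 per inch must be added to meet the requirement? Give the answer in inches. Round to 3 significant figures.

8.37 in

ΔR = 46 − 15.1 = 30.9 ft²·°F·h/BTU
L = ΔR / (R/in) = 30.9/3.69 = 8.374 in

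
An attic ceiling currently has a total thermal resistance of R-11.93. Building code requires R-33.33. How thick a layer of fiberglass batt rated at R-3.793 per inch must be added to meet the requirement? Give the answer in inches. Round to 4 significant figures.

5.642 in

ΔR = 33.33 − 11.93 = 21.4 ft²·°F·h/BTU
L = ΔR / (R/in) = 21.4/3.793 = 5.642 in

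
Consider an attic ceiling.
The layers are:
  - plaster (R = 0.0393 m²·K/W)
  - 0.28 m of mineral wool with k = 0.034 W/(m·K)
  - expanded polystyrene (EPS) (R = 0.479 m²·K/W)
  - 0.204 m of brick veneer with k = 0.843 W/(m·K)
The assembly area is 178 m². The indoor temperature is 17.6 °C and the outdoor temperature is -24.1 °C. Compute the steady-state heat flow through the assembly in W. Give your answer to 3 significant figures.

0.28/0.034 = 8.235
0.204/0.843 = 0.242
R_total = 0.0393 + 8.235 + 0.479 + 0.242 = 8.996 m²·K/W
Q = A·ΔT/R = 178 × (17.6 − (-24.1)) / 8.996 = 825.1 W

825 W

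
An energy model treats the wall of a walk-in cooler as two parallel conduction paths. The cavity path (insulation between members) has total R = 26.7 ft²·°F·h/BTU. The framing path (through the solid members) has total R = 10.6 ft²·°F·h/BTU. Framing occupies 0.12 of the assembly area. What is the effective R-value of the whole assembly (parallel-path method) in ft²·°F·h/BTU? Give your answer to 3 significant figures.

22.6 ft²·°F·h/BTU

U_eff = 0.88/26.7 + 0.12/10.6 = 0.03296 + 0.01132 = 0.04428
R_eff = 1/U_eff = 22.58 ft²·°F·h/BTU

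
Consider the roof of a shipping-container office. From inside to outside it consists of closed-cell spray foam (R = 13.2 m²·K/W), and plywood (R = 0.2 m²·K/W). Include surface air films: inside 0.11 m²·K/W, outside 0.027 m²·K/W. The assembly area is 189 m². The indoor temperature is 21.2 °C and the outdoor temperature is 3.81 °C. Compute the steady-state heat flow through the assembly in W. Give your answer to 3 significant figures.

R_total = 0.11 + 13.2 + 0.2 + 0.027 = 13.54 m²·K/W
Q = A·ΔT/R = 189 × (21.2 − 3.81) / 13.54 = 242.8 W

243 W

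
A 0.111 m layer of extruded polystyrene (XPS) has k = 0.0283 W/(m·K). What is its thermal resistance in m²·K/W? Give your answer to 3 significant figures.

3.92 m²·K/W

R = L/k = 0.111/0.0283 = 3.922 m²·K/W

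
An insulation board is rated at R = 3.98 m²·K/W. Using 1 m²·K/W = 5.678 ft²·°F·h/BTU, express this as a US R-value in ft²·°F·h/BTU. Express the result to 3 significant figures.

R_US = 3.98 × 5.678 = 22.6

22.6 ft²·°F·h/BTU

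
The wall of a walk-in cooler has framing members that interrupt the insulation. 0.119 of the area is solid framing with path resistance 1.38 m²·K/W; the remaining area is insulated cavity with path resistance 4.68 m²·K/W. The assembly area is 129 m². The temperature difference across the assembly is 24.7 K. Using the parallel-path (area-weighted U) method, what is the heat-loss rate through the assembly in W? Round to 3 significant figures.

875 W

U_eff = 0.881/4.68 + 0.119/1.38 = 0.1882 + 0.08623 = 0.2745
R_eff = 1/U_eff = 3.643 m²·K/W
Q = 129 × 24.7 / 3.643 = 874.6 W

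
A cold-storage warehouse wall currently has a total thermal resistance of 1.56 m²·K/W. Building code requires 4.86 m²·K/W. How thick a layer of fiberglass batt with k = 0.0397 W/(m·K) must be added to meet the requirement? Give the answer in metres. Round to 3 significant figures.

0.131 m

ΔR = 4.86 − 1.56 = 3.3 m²·K/W
L = ΔR × k = 3.3 × 0.0397 = 0.131 m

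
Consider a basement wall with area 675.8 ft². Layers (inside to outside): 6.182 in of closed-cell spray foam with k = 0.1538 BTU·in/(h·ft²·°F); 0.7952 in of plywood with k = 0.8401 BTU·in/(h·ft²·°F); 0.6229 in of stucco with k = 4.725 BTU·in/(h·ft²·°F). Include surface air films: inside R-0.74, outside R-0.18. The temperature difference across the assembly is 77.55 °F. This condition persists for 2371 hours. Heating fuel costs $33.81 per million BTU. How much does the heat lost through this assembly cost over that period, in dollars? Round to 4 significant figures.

99.57 dollars

6.182/0.1538 = 40.195
0.7952/0.8401 = 0.94655
0.6229/4.725 = 0.13183
R_total = 0.74 + 40.195 + 0.94655 + 0.13183 + 0.18 = 42.193 ft²·°F·h/BTU
Q = 675.8 × 77.55 / 42.193 = 1242.1 BTU/h
E = 1242.1 × 2371 = 2945000 BTU
Cost = 2945000/10⁶ × 33.81 = $99.571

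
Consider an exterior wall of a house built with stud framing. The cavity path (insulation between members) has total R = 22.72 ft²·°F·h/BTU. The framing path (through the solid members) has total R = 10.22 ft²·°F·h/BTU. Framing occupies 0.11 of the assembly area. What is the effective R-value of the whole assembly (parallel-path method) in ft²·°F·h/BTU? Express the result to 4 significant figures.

U_eff = 0.89/22.72 + 0.11/10.22 = 0.039173 + 0.010763 = 0.049936
R_eff = 1/U_eff = 20.026 ft²·°F·h/BTU

20.03 ft²·°F·h/BTU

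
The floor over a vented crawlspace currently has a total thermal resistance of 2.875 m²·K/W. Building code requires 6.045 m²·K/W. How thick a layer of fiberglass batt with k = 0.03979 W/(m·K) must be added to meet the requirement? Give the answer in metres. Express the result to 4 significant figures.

ΔR = 6.045 − 2.875 = 3.17 m²·K/W
L = ΔR × k = 3.17 × 0.03979 = 0.12613 m

0.1261 m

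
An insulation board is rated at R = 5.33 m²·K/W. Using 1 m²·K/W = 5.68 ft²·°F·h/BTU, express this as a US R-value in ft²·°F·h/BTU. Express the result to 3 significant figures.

30.3 ft²·°F·h/BTU

R_US = 5.33 × 5.68 = 30.27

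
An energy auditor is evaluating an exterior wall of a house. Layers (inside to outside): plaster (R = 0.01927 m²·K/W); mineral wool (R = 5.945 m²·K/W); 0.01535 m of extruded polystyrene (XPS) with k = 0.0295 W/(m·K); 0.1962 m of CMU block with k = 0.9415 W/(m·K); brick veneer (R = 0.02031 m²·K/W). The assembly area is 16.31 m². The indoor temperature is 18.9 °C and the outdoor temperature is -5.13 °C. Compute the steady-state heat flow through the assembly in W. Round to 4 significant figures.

0.01535/0.0295 = 0.52034
0.1962/0.9415 = 0.20839
R_total = 0.01927 + 5.945 + 0.52034 + 0.20839 + 0.02031 = 6.7133 m²·K/W
Q = A·ΔT/R = 16.31 × (18.9 − (-5.13)) / 6.7133 = 58.381 W

58.38 W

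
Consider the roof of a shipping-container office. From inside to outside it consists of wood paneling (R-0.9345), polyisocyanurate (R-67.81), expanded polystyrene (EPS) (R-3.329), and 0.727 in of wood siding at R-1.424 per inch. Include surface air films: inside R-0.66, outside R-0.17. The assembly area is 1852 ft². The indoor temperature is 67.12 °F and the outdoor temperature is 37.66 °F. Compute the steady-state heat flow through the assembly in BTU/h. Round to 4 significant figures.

0.727 × 1.424 = 1.0352
R_total = 0.66 + 0.9345 + 67.81 + 3.329 + 1.0352 + 0.17 = 73.939 ft²·°F·h/BTU
Q = A·ΔT/R = 1852 × (67.12 − 37.66) / 73.939 = 737.91 BTU/h

737.9 BTU/h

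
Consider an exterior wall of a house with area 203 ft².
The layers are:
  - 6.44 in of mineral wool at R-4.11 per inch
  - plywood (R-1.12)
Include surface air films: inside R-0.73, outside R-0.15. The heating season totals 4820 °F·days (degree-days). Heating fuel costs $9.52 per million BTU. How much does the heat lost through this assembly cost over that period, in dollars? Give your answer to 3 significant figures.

7.85 dollars

6.44 × 4.11 = 26.47
R_total = 0.73 + 26.47 + 1.12 + 0.15 = 28.47 ft²·°F·h/BTU
E = A × HDD × 24 / R = 203 × 4820 × 24 / 28.47 = 824900 BTU
Cost = 824900/10⁶ × 9.52 = $7.853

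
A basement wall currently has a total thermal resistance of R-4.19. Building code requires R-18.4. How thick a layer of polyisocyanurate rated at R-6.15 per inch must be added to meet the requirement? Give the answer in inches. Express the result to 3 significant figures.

2.31 in

ΔR = 18.4 − 4.19 = 14.21 ft²·°F·h/BTU
L = ΔR / (R/in) = 14.21/6.15 = 2.311 in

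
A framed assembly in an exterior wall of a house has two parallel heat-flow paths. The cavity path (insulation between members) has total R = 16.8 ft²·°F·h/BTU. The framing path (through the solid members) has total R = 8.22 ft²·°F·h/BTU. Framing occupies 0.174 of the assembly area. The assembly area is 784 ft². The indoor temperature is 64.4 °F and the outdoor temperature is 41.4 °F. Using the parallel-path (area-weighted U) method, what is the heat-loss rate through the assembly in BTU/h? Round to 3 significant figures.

1270 BTU/h

U_eff = 0.826/16.8 + 0.174/8.22 = 0.04917 + 0.02117 = 0.07033
R_eff = 1/U_eff = 14.22 ft²·°F·h/BTU
Q = 784 × (64.4 − 41.4) / 14.22 = 1268 BTU/h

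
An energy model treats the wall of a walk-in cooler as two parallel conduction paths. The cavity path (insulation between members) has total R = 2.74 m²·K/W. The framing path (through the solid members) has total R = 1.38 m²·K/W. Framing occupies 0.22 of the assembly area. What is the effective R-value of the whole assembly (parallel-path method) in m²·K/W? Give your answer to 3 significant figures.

2.25 m²·K/W

U_eff = 0.78/2.74 + 0.22/1.38 = 0.2847 + 0.1594 = 0.4441
R_eff = 1/U_eff = 2.252 m²·K/W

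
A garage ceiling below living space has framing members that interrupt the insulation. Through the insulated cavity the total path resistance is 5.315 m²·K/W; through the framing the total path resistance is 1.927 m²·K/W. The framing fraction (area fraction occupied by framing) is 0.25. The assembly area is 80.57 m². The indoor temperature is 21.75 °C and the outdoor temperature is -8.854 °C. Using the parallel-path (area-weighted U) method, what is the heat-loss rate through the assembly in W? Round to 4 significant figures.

667.8 W

U_eff = 0.75/5.315 + 0.25/1.927 = 0.14111 + 0.12974 = 0.27085
R_eff = 1/U_eff = 3.6921 m²·K/W
Q = 80.57 × (21.75 − (-8.854)) / 3.6921 = 667.84 W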